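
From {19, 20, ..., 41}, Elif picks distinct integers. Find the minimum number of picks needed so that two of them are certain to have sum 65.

15

Two chosen integers sum to 65 exactly when both halves of some pair {x, 65−x} with 24 ≤ x ≤ 65−x ≤ 41 are chosen — 9 such pairs.
The remaining 5 elements (those with no distinct partner in range) can never complete a 65-sum, so the worst case takes all of them and one from each pair: 5 + 9 = 14.
By the pigeonhole principle, the 15th integer has to be the second member of some pair, so 14 + 1 = 15.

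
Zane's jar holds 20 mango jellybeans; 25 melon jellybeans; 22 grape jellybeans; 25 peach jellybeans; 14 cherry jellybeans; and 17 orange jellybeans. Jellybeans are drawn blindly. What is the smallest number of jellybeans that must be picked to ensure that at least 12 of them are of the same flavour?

Pigeonhole: put each drawn jellybean into a box by flavour. The largest draw with every box below 12 takes min(count, 11) from each flavour.
Σ min(cᵢ, 11) = 11 + 11 + 11 + 11 + 11 + 11 = 66.
Draw number 66 + 1 = 67 must push one box to 12.

67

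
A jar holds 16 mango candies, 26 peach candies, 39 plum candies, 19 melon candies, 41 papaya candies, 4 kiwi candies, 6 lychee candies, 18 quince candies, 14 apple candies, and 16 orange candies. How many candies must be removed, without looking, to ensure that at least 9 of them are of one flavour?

An adversary could hand out at most 8 candies per flavour (kiwi, lychee run out sooner): 8 + 8 + 8 + 8 + 8 + 4 + 6 + 8 + 8 + 8 = 74 candies and still no flavour has 9.
One more candy lands in a flavour already at 8, so 75 draws are enough and 74 are not.

75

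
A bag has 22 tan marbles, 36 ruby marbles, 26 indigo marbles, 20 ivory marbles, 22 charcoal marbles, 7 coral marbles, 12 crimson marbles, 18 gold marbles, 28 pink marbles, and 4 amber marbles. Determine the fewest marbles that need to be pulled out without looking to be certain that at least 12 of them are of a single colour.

100

By pigeonhole, the 10 colours are the holes; the marbles drawn are the pigeons.
To avoid 12 of any one colour, the worst case takes at most 11 of each colour, or every marble of a colour that has fewer than 11.
That gives 11 + 11 + 11 + 11 + 11 + 7 + 11 + 11 + 11 + 4 = 99 marbles with no colour reaching 12.
The next marble forces some colour to 12, so 99 + 1 = 100.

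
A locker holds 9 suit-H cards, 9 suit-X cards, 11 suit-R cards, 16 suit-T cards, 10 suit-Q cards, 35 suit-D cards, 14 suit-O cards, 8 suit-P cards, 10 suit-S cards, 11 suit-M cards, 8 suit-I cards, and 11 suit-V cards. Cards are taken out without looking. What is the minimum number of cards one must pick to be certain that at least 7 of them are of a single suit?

73

Pigeonhole: put each drawn card into a box by suit. The largest draw with every box below 7 takes min(count, 6) from each suit.
Σ min(cᵢ, 6) = 6 + 6 + 6 + 6 + 6 + 6 + 6 + 6 + 6 + 6 + 6 + 6 = 72.
Draw number 72 + 1 = 73 must push one box to 7.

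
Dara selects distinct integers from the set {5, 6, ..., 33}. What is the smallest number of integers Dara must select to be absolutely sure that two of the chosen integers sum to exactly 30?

A set avoiding the sum 30 can contain at most one of each pair {x, 30−x}, plus the 9 elements whose complement lies outside the range or equal to its own complement.
The integers 15, …, 33 (19 of them) are such a set: any two sum to at least 15+16 = 31 > 30.
By pigeonhole, any 20th integer completes one of the 10 pairs, so 20 choices force a sum of 30.

20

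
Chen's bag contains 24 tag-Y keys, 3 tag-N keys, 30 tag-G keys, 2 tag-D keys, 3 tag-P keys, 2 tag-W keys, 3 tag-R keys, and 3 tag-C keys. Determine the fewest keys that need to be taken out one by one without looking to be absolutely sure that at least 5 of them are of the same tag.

25

By the pigeonhole principle, put each drawn key into a box by tag. The largest draw with every box below 5 takes min(count, 4) from each tag; tags with fewer than 4 contribute all they have.
Σ min(cᵢ, 4) = 4 + 3 + 4 + 2 + 3 + 2 + 3 + 3 = 24.
Draw number 24 + 1 = 25 must push one box to 5.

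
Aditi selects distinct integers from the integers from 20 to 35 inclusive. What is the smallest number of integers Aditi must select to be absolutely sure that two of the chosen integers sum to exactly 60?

Group the elements by complementary pair {x, 60−x}: {25,35}, {26,34}, {27,33}, …, giving 5 two-element pairs, the single value 30 (it cannot pair with itself since the integers are distinct), and 5 integers whose partner 60−x falls outside [20,35].
By pigeonhole, treating each of those 11 groups as a pigeonhole, one can pick one integer per group — 11 integers — with no two summing to 60.
The 12th integer lands in an occupied pair, forcing a sum of 60.

12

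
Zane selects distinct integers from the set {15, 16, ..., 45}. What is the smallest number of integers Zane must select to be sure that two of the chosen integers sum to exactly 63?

Two chosen integers sum to 63 exactly when both halves of some pair {x, 63−x} with 18 ≤ x ≤ 63−x ≤ 45 are chosen — 14 such pairs.
The remaining 3 elements (those with no distinct partner in range) can never complete a 63-sum, so the worst case takes all of them and one from each pair: 3 + 14 = 17.
By pigeonhole, the 18th integer has to be the second member of some pair, so 17 + 1 = 18.

18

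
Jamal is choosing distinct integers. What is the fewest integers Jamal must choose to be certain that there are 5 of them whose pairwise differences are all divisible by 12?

Integers whose pairwise differences are multiples of 12 are exactly those sharing a remainder mod 12. The 12 residue classes mod 12 are the pigeonholes.
With 48 integers one could put 4 in each residue class and have no class reach 5.
The 49th integer pushes some class to 5, so 12·4 + 1 = 49.

49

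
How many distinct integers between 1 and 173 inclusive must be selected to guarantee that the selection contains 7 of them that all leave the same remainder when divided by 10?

The 10 residue classes mod 10 are the pigeonholes.
With 60 integers one could put 6 in each residue class and have no class reach 7.
The 61st integer pushes some class to 7, so 10·6 + 1 = 61.

61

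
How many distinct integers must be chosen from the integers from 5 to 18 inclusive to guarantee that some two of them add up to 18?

11

A set avoiding the sum 18 can contain at most one of each pair {x, 18−x}, plus the 6 elements whose complement lies outside the range or equal to its own complement.
The integers 9, …, 18 (10 of them) are such a set: any two sum to at least 9+10 = 19 > 18.
By pigeonhole, any 11th integer completes one of the 4 pairs, so 11 choices force a sum of 18.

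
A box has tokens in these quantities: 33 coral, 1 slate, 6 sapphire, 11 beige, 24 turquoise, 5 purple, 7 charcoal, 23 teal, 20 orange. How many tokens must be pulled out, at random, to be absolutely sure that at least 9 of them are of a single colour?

60

An adversary could hand out at most 8 tokens per colour (4 colours run out sooner): 8 + 1 + 6 + 8 + 8 + 5 + 7 + 8 + 8 = 59 tokens and still no colour has 9.
By pigeonhole, one more token lands in a colour already at 8, so 60 draws are enough and 59 are not.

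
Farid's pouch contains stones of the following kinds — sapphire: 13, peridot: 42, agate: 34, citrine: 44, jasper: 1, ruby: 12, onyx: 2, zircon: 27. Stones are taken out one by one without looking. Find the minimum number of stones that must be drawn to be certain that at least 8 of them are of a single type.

46

By the pigeonhole principle, put each drawn stone into a box by type. The largest draw with every box below 8 takes min(count, 7) from each type; types with fewer than 7 contribute all they have.
Σ min(cᵢ, 7) = 7 + 7 + 7 + 7 + 1 + 7 + 2 + 7 = 45.
Draw number 45 + 1 = 46 must push one box to 8.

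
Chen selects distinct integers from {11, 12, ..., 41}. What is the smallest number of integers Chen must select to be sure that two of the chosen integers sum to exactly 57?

A set avoiding the sum 57 can contain at most one of each pair {x, 57−x}, plus the 5 elements whose complement lies outside the range.
The integers 11, …, 28 (18 of them) are such a set: any two sum to at least 11+12 = 23 and at most 27+28 = 55 < 57.
Any 19th integer completes one of the 13 pairs, so 19 choices force a sum of 57.

19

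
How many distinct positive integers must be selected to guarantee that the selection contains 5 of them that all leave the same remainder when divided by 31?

125

By the pigeonhole principle, the 31 residue classes mod 31 are the pigeonholes.
With 124 integers one could put 4 in each residue class and have no class reach 5.
The 125th integer pushes some class to 5, so 31·4 + 1 = 125.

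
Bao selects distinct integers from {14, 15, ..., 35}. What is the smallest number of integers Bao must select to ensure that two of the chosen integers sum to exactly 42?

16

Group the elements by complementary pair {x, 42−x}: {14,28}, {15,27}, {16,26}, …, giving 7 two-element pairs, the single value 21 (it cannot pair with itself since the integers are distinct), and 7 integers whose partner 42−x falls outside [14,35].
Pigeonhole: treating each of those 15 groups as a pigeonhole, one can pick one integer per group — 15 integers — with no two summing to 42.
The 16th integer lands in an occupied pair, forcing a sum of 42.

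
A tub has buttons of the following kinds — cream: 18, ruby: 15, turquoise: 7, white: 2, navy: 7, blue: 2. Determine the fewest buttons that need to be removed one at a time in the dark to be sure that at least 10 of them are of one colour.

By the pigeonhole principle, the 6 colours are the holes; the buttons drawn are the pigeons.
To avoid 10 of any one colour, the worst case takes at most 9 of each colour, or every button of a colour that has fewer than 9.
That gives 9 + 9 + 7 + 2 + 7 + 2 = 36 buttons with no colour reaching 10.
The next button forces some colour to 10, so 36 + 1 = 37.

37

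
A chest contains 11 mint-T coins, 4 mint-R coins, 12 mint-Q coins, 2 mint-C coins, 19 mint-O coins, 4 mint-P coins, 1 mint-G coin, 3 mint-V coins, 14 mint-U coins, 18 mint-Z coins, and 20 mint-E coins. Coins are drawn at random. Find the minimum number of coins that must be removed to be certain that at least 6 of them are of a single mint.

By pigeonhole, put each drawn coin into a box by mint. The largest draw with every box below 6 takes min(count, 5) from each mint; mints with fewer than 5 contribute all they have.
Σ min(cᵢ, 5) = 5 + 4 + 5 + 2 + 5 + 4 + 1 + 3 + 5 + 5 + 5 = 44.
Draw number 44 + 1 = 45 must push one box to 6.

45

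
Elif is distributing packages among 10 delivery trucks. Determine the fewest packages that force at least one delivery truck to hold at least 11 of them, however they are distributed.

With 100 packages one could put exactly 10 in each of the 10 delivery trucks, and no delivery truck would reach 11.
Pigeonhole: one more package must land in a delivery truck that already has 10, giving it 11.
So 10 × 10 + 1 = 101 packages are required.

101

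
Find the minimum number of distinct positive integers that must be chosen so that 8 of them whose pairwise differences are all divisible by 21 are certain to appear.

Integers whose pairwise differences are multiples of 21 are exactly those sharing a remainder mod 21. The 21 residue classes mod 21 are the pigeonholes.
With 147 integers one could put 7 in each residue class and have no class reach 8.
The 148th integer pushes some class to 8, so 21·7 + 1 = 148.

148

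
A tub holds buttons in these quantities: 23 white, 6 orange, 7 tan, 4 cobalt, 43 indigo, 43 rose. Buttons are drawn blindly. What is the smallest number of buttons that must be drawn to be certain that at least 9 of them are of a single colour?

Pigeonhole: put each drawn button into a box by colour. The largest draw with every box below 9 takes min(count, 8) from each colour; colours with fewer than 8 contribute all they have.
Σ min(cᵢ, 8) = 8 + 6 + 7 + 4 + 8 + 8 = 41.
Draw number 41 + 1 = 42 must push one box to 9.

42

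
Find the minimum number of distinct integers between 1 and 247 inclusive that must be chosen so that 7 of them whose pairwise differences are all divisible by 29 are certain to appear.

Integers whose pairwise differences are multiples of 29 are exactly those sharing a remainder mod 29. The 29 residue classes mod 29 are the pigeonholes.
With 174 integers one could put 6 in each residue class and have no class reach 7.
The 175th integer pushes some class to 7, so 29·6 + 1 = 175.

175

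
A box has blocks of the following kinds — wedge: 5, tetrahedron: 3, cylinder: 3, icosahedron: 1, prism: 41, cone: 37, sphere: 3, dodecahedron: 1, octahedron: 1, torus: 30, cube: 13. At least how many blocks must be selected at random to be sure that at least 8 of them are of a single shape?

46

Put each drawn block into a box by shape. The largest draw with every box below 8 takes min(count, 7) from each shape; shapes with fewer than 7 contribute all they have.
Σ min(cᵢ, 7) = 5 + 3 + 3 + 1 + 7 + 7 + 3 + 1 + 1 + 7 + 7 = 45.
Draw number 45 + 1 = 46 must push one box to 8.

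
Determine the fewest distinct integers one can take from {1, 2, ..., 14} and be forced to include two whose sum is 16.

9

Two chosen integers sum to 16 exactly when both halves of some pair {x, 16−x} with 2 ≤ x ≤ 16−x ≤ 14 are chosen — 6 such pairs.
The remaining 2 elements (those with no distinct partner in range) can never complete a 16-sum, so the worst case takes all of them and one from each pair: 2 + 6 = 8.
The 9th integer has to be the second member of some pair, so 8 + 1 = 9.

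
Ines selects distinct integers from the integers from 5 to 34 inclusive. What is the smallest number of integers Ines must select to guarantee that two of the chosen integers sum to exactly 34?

Two chosen integers sum to 34 exactly when both halves of some pair {x, 34−x} with 5 ≤ x ≤ 34−x ≤ 29 are chosen — 12 such pairs.
The remaining 6 elements (those with no distinct partner in range) can never complete a 34-sum, so the worst case takes all of them and one from each pair: 6 + 12 = 18.
By pigeonhole, the 19th integer has to be the second member of some pair, so 18 + 1 = 19.

19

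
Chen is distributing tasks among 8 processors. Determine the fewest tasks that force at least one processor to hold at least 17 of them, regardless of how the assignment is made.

129

With 128 tasks one could put exactly 16 in each of the 8 processors, and no processor would reach 17.
Pigeonhole: one more task must land in a processor that already has 16, giving it 17.
So 8 × 16 + 1 = 129 tasks are required.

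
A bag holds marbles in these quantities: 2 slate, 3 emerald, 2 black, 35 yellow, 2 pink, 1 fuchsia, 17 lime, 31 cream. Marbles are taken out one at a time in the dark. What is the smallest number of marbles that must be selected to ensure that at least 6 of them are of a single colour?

Pigeonhole: the 8 colours are the holes; the marbles drawn are the pigeons.
To avoid 6 of any one colour, the worst case takes at most 5 of each colour, or every marble of a colour that has fewer than 5.
That gives 2 + 3 + 2 + 5 + 2 + 1 + 5 + 5 = 25 marbles with no colour reaching 6.
The next marble forces some colour to 6, so 25 + 1 = 26.

26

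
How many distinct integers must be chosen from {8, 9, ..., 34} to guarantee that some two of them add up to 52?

Two chosen integers sum to 52 exactly when both halves of some pair {x, 52−x} with 18 ≤ x ≤ 52−x ≤ 34 are chosen — 8 such pairs.
The remaining 11 elements (those with no distinct partner in range) can never complete a 52-sum, so the worst case takes all of them and one from each pair: 11 + 8 = 19.
The 20th integer has to be the second member of some pair, so 19 + 1 = 20.

20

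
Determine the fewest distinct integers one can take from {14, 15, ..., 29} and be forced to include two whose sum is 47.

11

A set avoiding the sum 47 can contain at most one of each pair {x, 47−x}, plus the 4 elements whose complement lies outside the range.
The integers 14, …, 23 (10 of them) are such a set: any two sum to at least 14+15 = 29 and at most 22+23 = 45 < 47.
Any 11th integer completes one of the 6 pairs, so 11 choices force a sum of 47.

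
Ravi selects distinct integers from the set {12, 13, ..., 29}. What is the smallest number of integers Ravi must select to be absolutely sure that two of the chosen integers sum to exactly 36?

13

A set avoiding the sum 36 can contain at most one of each pair {x, 36−x}, plus the 6 elements whose complement lies outside the range or equal to its own complement.
The integers 18, …, 29 (12 of them) are such a set: any two sum to at least 18+19 = 37 > 36.
By the pigeonhole principle, any 13th integer completes one of the 6 pairs, so 13 choices force a sum of 36.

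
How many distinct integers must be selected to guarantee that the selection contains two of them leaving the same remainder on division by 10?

The 10 residue classes mod 10 are the pigeonholes.
With 10 integers one could put 1 in each residue class and have no class reach 2.
The 11th integer pushes some class to 2, so 10·1 + 1 = 11.

11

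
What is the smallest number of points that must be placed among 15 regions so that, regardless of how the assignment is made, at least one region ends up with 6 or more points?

With 75 points one could put exactly 5 in each of the 15 regions, and no region would reach 6.
One more point must land in a region that already has 5, giving it 6.
So 15 × 5 + 1 = 76 points are required.

76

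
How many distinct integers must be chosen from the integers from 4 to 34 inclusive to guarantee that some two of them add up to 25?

A set avoiding the sum 25 can contain at most one of each pair {x, 25−x}, plus the 13 elements whose complement lies outside the range.
The integers 13, …, 34 (22 of them) are such a set: any two sum to at least 13+14 = 27 > 25.
Any 23rd integer completes one of the 9 pairs, so 23 choices force a sum of 25.

23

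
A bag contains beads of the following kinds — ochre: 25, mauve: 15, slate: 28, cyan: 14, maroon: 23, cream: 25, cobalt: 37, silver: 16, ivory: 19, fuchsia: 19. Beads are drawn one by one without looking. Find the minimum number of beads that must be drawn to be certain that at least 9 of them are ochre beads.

205

In the worst case for collecting ochre beads, every non-ochre bead comes out first.
There are 15 + 28 + 14 + 23 + 25 + 37 + 16 + 19 + 19 = 196 non-ochre beads altogether.
After those, each further bead must be ochre, so 196 + 9 = 205 draws guarantee 9 ochre beads.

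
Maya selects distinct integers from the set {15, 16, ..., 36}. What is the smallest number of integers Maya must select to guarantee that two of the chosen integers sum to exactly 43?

Group the elements by complementary pair {x, 43−x}: {15,28}, {16,27}, {17,26}, …, giving 7 two-element pairs and 8 integers whose partner 43−x falls outside [15,36].
Treating each of those 15 groups as a pigeonhole, one can pick one integer per group — 15 integers — with no two summing to 43.
The 16th integer lands in an occupied pair, forcing a sum of 43.

16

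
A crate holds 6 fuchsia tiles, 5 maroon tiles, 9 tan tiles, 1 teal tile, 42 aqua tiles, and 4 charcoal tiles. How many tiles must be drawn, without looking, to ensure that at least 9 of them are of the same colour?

The 6 colours are the holes; the tiles drawn are the pigeons.
To avoid 9 of any one colour, the worst case takes at most 8 of each colour, or every tile of a colour that has fewer than 8.
That gives 6 + 5 + 8 + 1 + 8 + 4 = 32 tiles with no colour reaching 9.
The next tile forces some colour to 9, so 32 + 1 = 33.

33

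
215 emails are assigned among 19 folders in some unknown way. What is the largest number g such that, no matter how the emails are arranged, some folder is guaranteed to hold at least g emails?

12

By the pigeonhole principle, the 19 folders are the holes and the 215 emails are the pigeons.
If every folder held at most 11 emails, the total would be at most 19 × 11 = 209, which is less than 215.
So some folder holds at least ⌈215/19⌉ = 12 emails.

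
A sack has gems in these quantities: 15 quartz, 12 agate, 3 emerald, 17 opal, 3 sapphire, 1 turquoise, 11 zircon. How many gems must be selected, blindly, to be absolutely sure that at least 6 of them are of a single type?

An adversary could hand out at most 5 gems per type (emerald, sapphire, turquoise run out sooner): 5 + 5 + 3 + 5 + 3 + 1 + 5 = 27 gems and still no type has 6.
One more gem lands in a type already at 5, so 28 draws are enough and 27 are not.

28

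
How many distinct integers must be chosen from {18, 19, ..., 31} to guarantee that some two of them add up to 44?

Group the elements by complementary pair {x, 44−x}: {18,26}, {19,25}, {20,24}, …, giving 4 two-element pairs, the single value 22 (it cannot pair with itself since the integers are distinct), and 5 integers whose partner 44−x falls outside [18,31].
By pigeonhole, treating each of those 10 groups as a pigeonhole, one can pick one integer per group — 10 integers — with no two summing to 44.
The 11th integer lands in an occupied pair, forcing a sum of 44.

11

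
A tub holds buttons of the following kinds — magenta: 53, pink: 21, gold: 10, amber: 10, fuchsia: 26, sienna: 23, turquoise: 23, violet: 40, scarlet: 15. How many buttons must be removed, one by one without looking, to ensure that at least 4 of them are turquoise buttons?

In the worst case for collecting turquoise buttons, every non-turquoise button comes out first.
There are 53 + 21 + 10 + 10 + 26 + 23 + 40 + 15 = 198 non-turquoise buttons altogether.
After those, each further button must be turquoise, so 198 + 4 = 202 draws guarantee 4 turquoise buttons.

202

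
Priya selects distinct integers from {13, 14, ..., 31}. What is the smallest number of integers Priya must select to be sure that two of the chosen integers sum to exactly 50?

Two chosen integers sum to 50 exactly when both halves of some pair {x, 50−x} with 19 ≤ x ≤ 50−x ≤ 31 are chosen — 6 such pairs.
The remaining 7 elements (those with no distinct partner in range) can never complete a 50-sum, so the worst case takes all of them and one from each pair: 7 + 6 = 13.
By the pigeonhole principle, the 14th integer has to be the second member of some pair, so 13 + 1 = 14.

14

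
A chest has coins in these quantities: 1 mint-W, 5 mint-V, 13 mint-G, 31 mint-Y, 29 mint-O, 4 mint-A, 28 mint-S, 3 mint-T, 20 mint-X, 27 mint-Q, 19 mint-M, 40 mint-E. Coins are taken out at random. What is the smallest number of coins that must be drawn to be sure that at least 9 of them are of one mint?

78

Pigeonhole: put each drawn coin into a box by mint. The largest draw with every box below 9 takes min(count, 8) from each mint; mints with fewer than 8 contribute all they have.
Σ min(cᵢ, 8) = 1 + 5 + 8 + 8 + 8 + 4 + 8 + 3 + 8 + 8 + 8 + 8 = 77.
Draw number 77 + 1 = 78 must push one box to 9.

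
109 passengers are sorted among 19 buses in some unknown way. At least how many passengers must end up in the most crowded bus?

6

By the pigeonhole principle, the 19 buses are the holes and the 109 passengers are the pigeons.
If every bus held at most 5 passengers, the total would be at most 19 × 5 = 95, which is less than 109.
So some bus holds at least ⌈109/19⌉ = 6 passengers.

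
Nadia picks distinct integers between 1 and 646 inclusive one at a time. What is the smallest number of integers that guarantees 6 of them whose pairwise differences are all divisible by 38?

191

Integers whose pairwise differences are multiples of 38 are exactly those sharing a remainder mod 38. By the pigeonhole principle, the 38 residue classes mod 38 are the pigeonholes.
With 190 integers one could put 5 in each residue class and have no class reach 6.
The 191st integer pushes some class to 6, so 38·5 + 1 = 191.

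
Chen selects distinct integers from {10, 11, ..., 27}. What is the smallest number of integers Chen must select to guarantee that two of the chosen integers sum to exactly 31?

A set avoiding the sum 31 can contain at most one of each pair {x, 31−x}, plus the 6 elements whose complement lies outside the range.
The integers 16, …, 27 (12 of them) are such a set: any two sum to at least 16+17 = 33 > 31.
Any 13th integer completes one of the 6 pairs, so 13 choices force a sum of 31.

13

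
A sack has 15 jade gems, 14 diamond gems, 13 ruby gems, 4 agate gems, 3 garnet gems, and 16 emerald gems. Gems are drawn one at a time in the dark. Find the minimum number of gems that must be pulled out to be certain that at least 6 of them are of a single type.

28

By the pigeonhole principle, the 6 types are the holes; the gems drawn are the pigeons.
To avoid 6 of any one type, the worst case takes at most 5 of each type, or every gem of a type that has fewer than 5.
That gives 5 + 5 + 5 + 4 + 3 + 5 = 27 gems with no type reaching 6.
The next gem forces some type to 6, so 27 + 1 = 28.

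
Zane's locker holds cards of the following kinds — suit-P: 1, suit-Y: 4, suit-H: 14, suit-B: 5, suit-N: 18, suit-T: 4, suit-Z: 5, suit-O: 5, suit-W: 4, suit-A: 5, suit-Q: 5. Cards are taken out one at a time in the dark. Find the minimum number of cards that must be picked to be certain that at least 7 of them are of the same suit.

51

By pigeonhole, put each drawn card into a box by suit. The largest draw with every box below 7 takes min(count, 6) from each suit; suits with fewer than 6 contribute all they have.
Σ min(cᵢ, 6) = 1 + 4 + 6 + 5 + 6 + 4 + 5 + 5 + 4 + 5 + 5 = 50.
Draw number 50 + 1 = 51 must push one box to 7.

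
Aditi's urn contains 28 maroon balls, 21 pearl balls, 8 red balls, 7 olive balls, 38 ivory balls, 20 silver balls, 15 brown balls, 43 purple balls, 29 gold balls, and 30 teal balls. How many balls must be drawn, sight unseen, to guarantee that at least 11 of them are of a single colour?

96

An adversary could hand out at most 10 balls per colour (red, olive run out sooner): 10 + 10 + 8 + 7 + 10 + 10 + 10 + 10 + 10 + 10 = 95 balls and still no colour has 11.
One more ball lands in a colour already at 10, so 96 draws are enough and 95 are not.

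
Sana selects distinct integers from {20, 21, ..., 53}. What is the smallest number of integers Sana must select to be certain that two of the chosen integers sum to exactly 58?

A set avoiding the sum 58 can contain at most one of each pair {x, 58−x}, plus the 16 elements whose complement lies outside the range or equal to its own complement.
The integers 29, …, 53 (25 of them) are such a set: any two sum to at least 29+30 = 59 > 58.
Any 26th integer completes one of the 9 pairs, so 26 choices force a sum of 58.

26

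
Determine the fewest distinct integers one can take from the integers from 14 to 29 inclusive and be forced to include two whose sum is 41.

A set avoiding the sum 41 can contain at most one of each pair {x, 41−x}, plus the 2 elements whose complement lies outside the range.
The integers 21, …, 29 (9 of them) are such a set: any two sum to at least 21+22 = 43 > 41.
Pigeonhole: any 10th integer completes one of the 7 pairs, so 10 choices force a sum of 41.

10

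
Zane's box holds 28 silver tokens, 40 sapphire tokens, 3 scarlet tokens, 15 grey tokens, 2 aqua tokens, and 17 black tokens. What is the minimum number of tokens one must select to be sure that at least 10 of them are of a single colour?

By pigeonhole, the 6 colours are the holes; the tokens drawn are the pigeons.
To avoid 10 of any one colour, the worst case takes at most 9 of each colour, or every token of a colour that has fewer than 9.
That gives 9 + 9 + 3 + 9 + 2 + 9 = 41 tokens with no colour reaching 10.
The next token forces some colour to 10, so 41 + 1 = 42.

42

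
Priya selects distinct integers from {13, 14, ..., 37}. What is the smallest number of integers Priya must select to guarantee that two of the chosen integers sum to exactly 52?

15

Two chosen integers sum to 52 exactly when both halves of some pair {x, 52−x} with 15 ≤ x ≤ 52−x ≤ 37 are chosen — 11 such pairs.
The remaining 3 elements (those with no distinct partner in range) can never complete a 52-sum, so the worst case takes all of them and one from each pair: 3 + 11 = 14.
By pigeonhole, the 15th integer has to be the second member of some pair, so 14 + 1 = 15.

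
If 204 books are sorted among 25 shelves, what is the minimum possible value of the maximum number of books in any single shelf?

By the pigeonhole principle, the 25 shelves are the holes and the 204 books are the pigeons.
If every shelf held at most 8 books, the total would be at most 25 × 8 = 200, which is less than 204.
So some shelf holds at least ⌈204/25⌉ = 9 books.

9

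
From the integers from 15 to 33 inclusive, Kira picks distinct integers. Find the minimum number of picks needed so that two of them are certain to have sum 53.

Group the elements by complementary pair {x, 53−x}: {20,33}, {21,32}, {22,31}, …, giving 7 two-element pairs and 5 integers whose partner 53−x falls outside [15,33].
Treating each of those 12 groups as a pigeonhole, one can pick one integer per group — 12 integers — with no two summing to 53.
The 13th integer lands in an occupied pair, forcing a sum of 53.

13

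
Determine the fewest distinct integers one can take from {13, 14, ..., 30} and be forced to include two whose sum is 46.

12

Two chosen integers sum to 46 exactly when both halves of some pair {x, 46−x} with 16 ≤ x ≤ 46−x ≤ 30 are chosen — 7 such pairs.
The remaining 4 elements (those with no distinct partner in range) can never complete a 46-sum, so the worst case takes all of them and one from each pair: 4 + 7 = 11.
The 12th integer has to be the second member of some pair, so 11 + 1 = 12.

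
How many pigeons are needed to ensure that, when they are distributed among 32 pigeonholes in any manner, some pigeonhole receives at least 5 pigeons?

With 128 pigeons one could put exactly 4 in each of the 32 pigeonholes, and no pigeonhole would reach 5.
One more pigeon must land in a pigeonhole that already has 4, giving it 5.
So 32 × 4 + 1 = 129 pigeons are required.

129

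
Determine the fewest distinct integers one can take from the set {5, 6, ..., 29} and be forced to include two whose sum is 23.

Two chosen integers sum to 23 exactly when both halves of some pair {x, 23−x} with 5 ≤ x ≤ 23−x ≤ 18 are chosen — 7 such pairs.
The remaining 11 elements (those with no distinct partner in range) can never complete a 23-sum, so the worst case takes all of them and one from each pair: 11 + 7 = 18.
The 19th integer has to be the second member of some pair, so 18 + 1 = 19.

19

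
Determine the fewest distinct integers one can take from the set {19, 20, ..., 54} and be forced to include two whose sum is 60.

Group the elements by complementary pair {x, 60−x}: {19,41}, {20,40}, {21,39}, …, giving 11 two-element pairs; the single value 30 (it cannot pair with itself since the integers are distinct); and 13 integers whose partner 60−x falls outside [19,54].
By the pigeonhole principle, treating each of those 25 groups as a pigeonhole, one can pick one integer per group — 25 integers — with no two summing to 60.
The 26th integer lands in an occupied pair, forcing a sum of 60.

26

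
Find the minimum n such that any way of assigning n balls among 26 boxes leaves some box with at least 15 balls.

365

With 364 balls one could put exactly 14 in each of the 26 boxes, and no box would reach 15.
One more ball must land in a box that already has 14, giving it 15.
So 26 × 14 + 1 = 365 balls are required.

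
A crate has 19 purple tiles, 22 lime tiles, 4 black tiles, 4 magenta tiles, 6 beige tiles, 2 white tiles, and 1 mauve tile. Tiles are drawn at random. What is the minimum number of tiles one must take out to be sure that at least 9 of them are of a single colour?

34

The 7 colours are the holes; the tiles drawn are the pigeons.
To avoid 9 of any one colour, the worst case takes at most 8 of each colour, or every tile of a colour that has fewer than 8.
That gives 8 + 8 + 4 + 4 + 6 + 2 + 1 = 33 tiles with no colour reaching 9.
The next tile forces some colour to 9, so 33 + 1 = 34.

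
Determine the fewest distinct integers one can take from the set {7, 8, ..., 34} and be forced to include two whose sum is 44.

17

Group the elements by complementary pair {x, 44−x}: {10,34}, {11,33}, {12,32}, …, giving 12 two-element pairs; the single value 22 (it cannot pair with itself since the integers are distinct); and 3 integers whose partner 44−x falls outside [7,34].
By pigeonhole, treating each of those 16 groups as a pigeonhole, one can pick one integer per group — 16 integers — with no two summing to 44.
The 17th integer lands in an occupied pair, forcing a sum of 44.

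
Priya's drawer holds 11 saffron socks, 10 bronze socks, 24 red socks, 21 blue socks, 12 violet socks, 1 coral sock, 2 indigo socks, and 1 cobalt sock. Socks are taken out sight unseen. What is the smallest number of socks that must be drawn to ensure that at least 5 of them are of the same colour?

The 8 colours are the holes; the socks drawn are the pigeons.
To avoid 5 of any one colour, the worst case takes at most 4 of each colour, or every sock of a colour that has fewer than 4.
That gives 4 + 4 + 4 + 4 + 4 + 1 + 2 + 1 = 24 socks with no colour reaching 5.
The next sock forces some colour to 5, so 24 + 1 = 25.

25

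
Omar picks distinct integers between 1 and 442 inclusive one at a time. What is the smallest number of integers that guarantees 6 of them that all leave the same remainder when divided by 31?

156

The 31 residue classes mod 31 are the pigeonholes.
With 155 integers one could put 5 in each residue class and have no class reach 6.
The 156th integer pushes some class to 6, so 31·5 + 1 = 156.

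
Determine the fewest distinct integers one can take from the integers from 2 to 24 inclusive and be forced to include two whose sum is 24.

14

Group the elements by complementary pair {x, 24−x}: {2,22}, {3,21}, {4,20}, …, giving 10 two-element pairs, the single value 12 (it cannot pair with itself since the integers are distinct), and 2 integers whose partner 24−x falls outside [2,24].
Pigeonhole: treating each of those 13 groups as a pigeonhole, one can pick one integer per group — 13 integers — with no two summing to 24.
The 14th integer lands in an occupied pair, forcing a sum of 24.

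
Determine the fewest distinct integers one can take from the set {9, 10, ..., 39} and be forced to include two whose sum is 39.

Group the elements by complementary pair {x, 39−x}: {9,30}, {10,29}, {11,28}, …, giving 11 two-element pairs and 9 integers whose partner 39−x falls outside [9,39].
By pigeonhole, treating each of those 20 groups as a pigeonhole, one can pick one integer per group — 20 integers — with no two summing to 39.
The 21st integer lands in an occupied pair, forcing a sum of 39.

21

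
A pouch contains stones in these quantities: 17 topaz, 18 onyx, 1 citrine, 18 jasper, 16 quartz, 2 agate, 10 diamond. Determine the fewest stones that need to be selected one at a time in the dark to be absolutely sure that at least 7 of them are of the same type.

34

An adversary could hand out at most 6 stones per type (citrine, agate run out sooner): 6 + 6 + 1 + 6 + 6 + 2 + 6 = 33 stones and still no type has 7.
One more stone lands in a type already at 6, so 34 draws are enough and 33 are not.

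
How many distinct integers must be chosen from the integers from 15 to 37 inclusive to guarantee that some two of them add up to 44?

Two chosen integers sum to 44 exactly when both halves of some pair {x, 44−x} with 15 ≤ x ≤ 44−x ≤ 29 are chosen — 7 such pairs.
The remaining 9 elements (those with no distinct partner in range) can never complete a 44-sum, so the worst case takes all of them and one from each pair: 9 + 7 = 16.
By pigeonhole, the 17th integer has to be the second member of some pair, so 16 + 1 = 17.

17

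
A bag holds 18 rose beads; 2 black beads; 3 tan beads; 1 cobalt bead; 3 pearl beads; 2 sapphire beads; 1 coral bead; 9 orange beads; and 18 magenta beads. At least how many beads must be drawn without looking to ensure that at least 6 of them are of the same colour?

An adversary could hand out at most 5 beads per colour (6 colours run out sooner): 5 + 2 + 3 + 1 + 3 + 2 + 1 + 5 + 5 = 27 beads and still no colour has 6.
By pigeonhole, one more bead lands in a colour already at 5, so 28 draws are enough and 27 are not.

28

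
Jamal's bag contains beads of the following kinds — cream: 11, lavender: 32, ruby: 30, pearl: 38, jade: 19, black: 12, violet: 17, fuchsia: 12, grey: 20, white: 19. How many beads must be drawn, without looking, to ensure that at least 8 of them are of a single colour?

By pigeonhole, the 10 colours are the holes; the beads drawn are the pigeons.
To avoid 8 of any one colour, the worst case takes at most 7 of each colour.
That gives 7 + 7 + 7 + 7 + 7 + 7 + 7 + 7 + 7 + 7 = 70 beads with no colour reaching 8.
The next bead forces some colour to 8, so 70 + 1 = 71.

71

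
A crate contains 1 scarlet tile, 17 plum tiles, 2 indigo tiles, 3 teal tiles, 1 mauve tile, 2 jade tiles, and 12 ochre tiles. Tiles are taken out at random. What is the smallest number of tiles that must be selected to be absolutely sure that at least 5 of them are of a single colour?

By the pigeonhole principle, the 7 colours are the holes; the tiles drawn are the pigeons.
To avoid 5 of any one colour, the worst case takes at most 4 of each colour, or every tile of a colour that has fewer than 4.
That gives 1 + 4 + 2 + 3 + 1 + 2 + 4 = 17 tiles with no colour reaching 5.
The next tile forces some colour to 5, so 17 + 1 = 18.

18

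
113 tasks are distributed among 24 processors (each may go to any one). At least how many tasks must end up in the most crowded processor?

By the pigeonhole principle, the 24 processors are the holes and the 113 tasks are the pigeons.
If every processor held at most 4 tasks, the total would be at most 24 × 4 = 96, which is less than 113.
So some processor holds at least ⌈113/24⌉ = 5 tasks.

5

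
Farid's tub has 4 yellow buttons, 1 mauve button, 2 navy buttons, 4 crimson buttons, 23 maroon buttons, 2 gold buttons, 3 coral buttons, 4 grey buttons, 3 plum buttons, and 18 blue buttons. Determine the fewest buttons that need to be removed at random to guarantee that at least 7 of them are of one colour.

36

Pigeonhole: the 10 colours are the holes; the buttons drawn are the pigeons.
To avoid 7 of any one colour, the worst case takes at most 6 of each colour, or every button of a colour that has fewer than 6.
That gives 4 + 1 + 2 + 4 + 6 + 2 + 3 + 4 + 3 + 6 = 35 buttons with no colour reaching 7.
The next button forces some colour to 7, so 35 + 1 = 36.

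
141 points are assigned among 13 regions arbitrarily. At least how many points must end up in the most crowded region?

11

By pigeonhole, the 13 regions are the holes and the 141 points are the pigeons.
If every region held at most 10 points, the total would be at most 13 × 10 = 130, which is less than 141.
So some region holds at least ⌈141/13⌉ = 11 points.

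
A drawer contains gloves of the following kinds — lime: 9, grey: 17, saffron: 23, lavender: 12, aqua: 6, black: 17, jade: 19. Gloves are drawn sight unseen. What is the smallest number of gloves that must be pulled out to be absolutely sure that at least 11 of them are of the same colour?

An adversary could hand out at most 10 gloves per colour (lime, aqua run out sooner): 9 + 10 + 10 + 10 + 6 + 10 + 10 = 65 gloves and still no colour has 11.
By the pigeonhole principle, one more glove lands in a colour already at 10, so 66 draws are enough and 65 are not.

66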